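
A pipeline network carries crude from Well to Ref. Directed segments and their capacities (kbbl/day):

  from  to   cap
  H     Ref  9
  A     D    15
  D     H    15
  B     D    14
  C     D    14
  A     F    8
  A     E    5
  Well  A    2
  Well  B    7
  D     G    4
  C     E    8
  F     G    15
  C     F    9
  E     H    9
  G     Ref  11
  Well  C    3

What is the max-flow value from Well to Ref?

12

Augment Well→A→D→G→Ref: bottleneck 2, flow now 2.
Augment Well→B→D→G→Ref: bottleneck 2, flow now 4.
Augment Well→B→D→H→Ref: bottleneck 5, flow now 9.
Augment Well→C→D→H→Ref: bottleneck 3, flow now 12.
No augmenting path remains; maximum flow = 12.
In the residual graph, reachable from Well: {Well}.
Min-cut edges: Well→A (2), Well→B (7), Well→C (3); capacity 2 + 7 + 3 = 12.
This cut is saturated, so no flow can exceed 12.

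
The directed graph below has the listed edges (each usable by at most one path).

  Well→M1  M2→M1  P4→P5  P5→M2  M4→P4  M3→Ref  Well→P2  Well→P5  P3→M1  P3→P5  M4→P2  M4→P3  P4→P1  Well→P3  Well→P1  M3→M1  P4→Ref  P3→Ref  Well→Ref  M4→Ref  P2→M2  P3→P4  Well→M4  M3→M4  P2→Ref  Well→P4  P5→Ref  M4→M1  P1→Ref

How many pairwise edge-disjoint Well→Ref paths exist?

7

Assign every edge capacity 1; by Menger, the answer equals the max flow.
Path Well→Ref (+1); total 1.
Path Well→P5→Ref (+1); total 2.
Path Well→M4→Ref (+1); total 3.
Path Well→P3→Ref (+1); total 4.
Path Well→P2→Ref (+1); total 5.
Path Well→P4→Ref (+1); total 6.
Path Well→P1→Ref (+1); total 7.
No residual Well→Ref path; max flow = 7.
Certifying cut of size 7: {Well→M4, Well→P1, Well→P2, Well→P3, Well→P4, Well→P5, Well→Ref}.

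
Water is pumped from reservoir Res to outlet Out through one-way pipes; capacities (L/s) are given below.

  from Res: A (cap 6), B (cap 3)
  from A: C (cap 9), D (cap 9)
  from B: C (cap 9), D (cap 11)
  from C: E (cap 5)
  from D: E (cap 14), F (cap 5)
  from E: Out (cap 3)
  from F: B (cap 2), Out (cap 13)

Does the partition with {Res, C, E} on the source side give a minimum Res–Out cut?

No — its capacity is 12, but the minimum cut has capacity 8.

Given cut capacity: 6 + 3 + 3 = 12.
Augment Res→A→C→E→Out: bottleneck 3, flow now 3.
Augment Res→A→D→F→Out: bottleneck 3, flow now 6.
Augment Res→B→D→F→Out: bottleneck 2, flow now 8.
No augmenting path remains; maximum flow = 8.
In the residual graph, reachable from Res: {Res, A, B, C, D, E}.
Min-cut edges: D→F (5), E→Out (3); capacity 5 + 3 = 8.
Cut capacity 12 exceeds the max flow 8, so it is not minimum.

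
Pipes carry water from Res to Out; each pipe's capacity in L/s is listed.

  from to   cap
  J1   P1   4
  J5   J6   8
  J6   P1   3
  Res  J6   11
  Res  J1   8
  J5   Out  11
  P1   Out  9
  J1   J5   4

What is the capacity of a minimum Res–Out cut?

11

Augment Res→J1→J5→Out: bottleneck 4, flow now 4.
Augment Res→J1→P1→Out: bottleneck 4, flow now 8.
Augment Res→J6→P1→Out: bottleneck 3, flow now 11.
No augmenting path remains; maximum flow = 11.
By max-flow min-cut, the minimum cut capacity equals the max flow.
In the residual graph, reachable from Res: {Res, J6}.
Min-cut edges: Res→J1 (8), J6→P1 (3); capacity 8 + 3 = 11.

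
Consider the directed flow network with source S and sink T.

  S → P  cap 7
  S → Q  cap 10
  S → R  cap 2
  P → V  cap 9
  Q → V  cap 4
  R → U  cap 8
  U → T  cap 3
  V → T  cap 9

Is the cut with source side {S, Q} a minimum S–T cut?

Given cut capacity: 7 + 2 + 4 = 13.
Augment S→P→V→T: bottleneck 7, flow now 7.
Augment S→Q→V→T: bottleneck 2, flow now 9.
Augment S→R→U→T: bottleneck 2, flow now 11.
No augmenting path remains; maximum flow = 11.
In the residual graph, reachable from S: {S, P, Q, V}.
Min-cut edges: S→R (2), V→T (9); capacity 2 + 9 = 11.
Cut capacity 13 exceeds the max flow 11, so it is not minimum.

No — its capacity is 13, but the minimum cut has capacity 11.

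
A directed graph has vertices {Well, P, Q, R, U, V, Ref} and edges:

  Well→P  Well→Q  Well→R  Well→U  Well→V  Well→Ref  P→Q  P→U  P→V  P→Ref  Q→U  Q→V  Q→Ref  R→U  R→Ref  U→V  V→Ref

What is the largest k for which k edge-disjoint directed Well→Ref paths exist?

5

Assign every edge capacity 1; by Menger, the answer equals the max flow.
Path Well→Ref (+1); total 1.
Path Well→P→Ref (+1); total 2.
Path Well→Q→Ref (+1); total 3.
Path Well→R→Ref (+1); total 4.
Path Well→V→Ref (+1); total 5.
No residual Well→Ref path; max flow = 5.
Certifying cut of size 5: {V→Ref, Well→P, Well→Q, Well→R, Well→Ref}.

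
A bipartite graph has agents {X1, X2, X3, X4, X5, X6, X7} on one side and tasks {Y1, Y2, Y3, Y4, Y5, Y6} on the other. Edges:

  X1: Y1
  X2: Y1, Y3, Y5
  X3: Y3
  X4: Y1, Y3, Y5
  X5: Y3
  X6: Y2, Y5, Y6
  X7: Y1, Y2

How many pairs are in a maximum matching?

5

Unit-capacity flow: source→left, listed edges, right→sink; max matching = max flow.
Augmenting path X1→Y1 (+1); matched 1.
Augmenting path X2→Y3 (+1); matched 2.
Augmenting path X4→Y5 (+1); matched 3.
Augmenting path X6→Y2 (+1); matched 4.
Augmenting path X7→Y2→X6→Y6 (+1); matched 5.
No augmenting path remains; maximum matching = 5.
König certificate: {X6, X7, Y1, Y3, Y5} is a vertex cover of size 5 (every listed pair touches it), so no matching can be larger.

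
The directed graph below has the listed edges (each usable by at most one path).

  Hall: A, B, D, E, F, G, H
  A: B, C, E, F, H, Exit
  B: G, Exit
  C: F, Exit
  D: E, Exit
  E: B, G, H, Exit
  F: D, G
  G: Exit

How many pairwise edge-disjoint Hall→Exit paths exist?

5

Assign every edge capacity 1; by Menger, the answer equals the max flow.
Path Hall→A→Exit (+1); total 1.
Path Hall→B→Exit (+1); total 2.
Path Hall→D→Exit (+1); total 3.
Path Hall→E→Exit (+1); total 4.
Path Hall→G→Exit (+1); total 5.
No residual Hall→Exit path; max flow = 5.
Certifying cut of size 5: {B→Exit, D→Exit, E→Exit, G→Exit, Hall→A}.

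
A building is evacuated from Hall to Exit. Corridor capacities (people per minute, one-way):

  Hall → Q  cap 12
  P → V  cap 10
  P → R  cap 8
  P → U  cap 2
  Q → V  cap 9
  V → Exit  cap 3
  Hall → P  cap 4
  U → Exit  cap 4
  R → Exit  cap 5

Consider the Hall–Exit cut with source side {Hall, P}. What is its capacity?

32

Edges leaving {Hall, P}: Hall→Q (12), P→R (8), P→U (2), P→V (10).
Cut capacity = 12 + 8 + 2 + 10 = 32.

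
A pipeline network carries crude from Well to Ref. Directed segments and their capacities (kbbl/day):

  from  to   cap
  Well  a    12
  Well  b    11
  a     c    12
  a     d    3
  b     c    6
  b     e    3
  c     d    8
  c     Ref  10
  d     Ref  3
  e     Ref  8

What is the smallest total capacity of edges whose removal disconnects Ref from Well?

16

Augment Well→a→c→Ref: bottleneck 10, flow now 10.
Augment Well→a→d→Ref: bottleneck 2, flow now 12.
Augment Well→b→e→Ref: bottleneck 3, flow now 15.
Augment Well→b→c→d→Ref: bottleneck 1, flow now 16.
No augmenting path remains; maximum flow = 16.
By max-flow min-cut, the minimum cut capacity equals the max flow.
In the residual graph, reachable from Well: {Well, a, b, c, d}.
Min-cut edges: b→e (3), c→Ref (10), d→Ref (3); capacity 3 + 10 + 3 = 16.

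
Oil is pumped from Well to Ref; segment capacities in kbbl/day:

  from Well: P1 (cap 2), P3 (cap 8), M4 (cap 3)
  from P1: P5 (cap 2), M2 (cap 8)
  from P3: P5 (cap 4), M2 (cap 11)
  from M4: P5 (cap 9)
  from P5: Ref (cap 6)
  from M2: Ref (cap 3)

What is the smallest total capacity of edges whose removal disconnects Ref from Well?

Augment Well→P1→P5→Ref: bottleneck 2, flow now 2.
Augment Well→P3→P5→Ref: bottleneck 4, flow now 6.
Augment Well→P3→M2→Ref: bottleneck 3, flow now 9.
No augmenting path remains; maximum flow = 9.
By max-flow min-cut, the minimum cut capacity equals the max flow.
In the residual graph, reachable from Well: {Well, P1, P3, M4, P5, M2}.
Min-cut edges: P5→Ref (6), M2→Ref (3); capacity 6 + 3 = 9.

9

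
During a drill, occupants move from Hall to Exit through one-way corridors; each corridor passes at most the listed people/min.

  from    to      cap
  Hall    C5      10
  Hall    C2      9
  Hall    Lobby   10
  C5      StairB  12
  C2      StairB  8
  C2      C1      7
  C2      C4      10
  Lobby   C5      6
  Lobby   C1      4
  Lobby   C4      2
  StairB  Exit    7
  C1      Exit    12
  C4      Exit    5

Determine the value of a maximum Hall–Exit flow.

Augment Hall→C5→StairB→Exit: bottleneck 7, flow now 7.
Augment Hall→C2→C1→Exit: bottleneck 7, flow now 14.
Augment Hall→C2→C4→Exit: bottleneck 2, flow now 16.
Augment Hall→Lobby→C1→Exit: bottleneck 4, flow now 20.
Augment Hall→Lobby→C4→Exit: bottleneck 2, flow now 22.
No augmenting path remains; maximum flow = 22.
In the residual graph, reachable from Hall: {Hall, C5, Lobby, StairB}.
Min-cut edges: Hall→C2 (9), Lobby→C1 (4), Lobby→C4 (2), StairB→Exit (7); capacity 9 + 4 + 2 + 7 = 22.
This cut is saturated, so no flow can exceed 22.

22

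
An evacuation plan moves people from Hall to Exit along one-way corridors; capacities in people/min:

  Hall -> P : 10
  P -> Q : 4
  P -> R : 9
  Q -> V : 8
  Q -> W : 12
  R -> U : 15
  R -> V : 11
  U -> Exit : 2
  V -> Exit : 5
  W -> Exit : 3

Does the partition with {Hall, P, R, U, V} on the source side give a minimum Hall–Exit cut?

No — its capacity is 11, but the minimum cut has capacity 10.

Given cut capacity: 4 + 2 + 5 = 11.
Augment Hall→P→Q→V→Exit: bottleneck 4, flow now 4.
Augment Hall→P→R→U→Exit: bottleneck 2, flow now 6.
Augment Hall→P→R→V→Exit: bottleneck 1, flow now 7.
Augment Hall→P→R→V→Q→W→Exit: bottleneck 3, flow now 10. (uses reverse residual edge)
No augmenting path remains; maximum flow = 10.
In the residual graph, reachable from Hall: {Hall}.
Min-cut edges: Hall→P (10); capacity 10 = 10.
Cut capacity 11 exceeds the max flow 10, so it is not minimum.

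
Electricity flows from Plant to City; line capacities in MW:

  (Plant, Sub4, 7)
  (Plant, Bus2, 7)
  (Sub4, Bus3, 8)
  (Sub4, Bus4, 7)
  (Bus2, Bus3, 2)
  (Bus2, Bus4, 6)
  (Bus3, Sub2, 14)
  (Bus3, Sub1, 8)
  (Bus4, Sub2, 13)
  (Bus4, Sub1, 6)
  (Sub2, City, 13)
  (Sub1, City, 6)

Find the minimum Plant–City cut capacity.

14

Augment Plant→Sub4→Bus3→Sub2→City: bottleneck 7, flow now 7.
Augment Plant→Bus2→Bus3→Sub2→City: bottleneck 2, flow now 9.
Augment Plant→Bus2→Bus4→Sub2→City: bottleneck 4, flow now 13.
Augment Plant→Bus2→Bus4→Sub1→City: bottleneck 1, flow now 14.
No augmenting path remains; maximum flow = 14.
By max-flow min-cut, the minimum cut capacity equals the max flow.
In the residual graph, reachable from Plant: {Plant}.
Min-cut edges: Plant→Sub4 (7), Plant→Bus2 (7); capacity 7 + 7 = 14.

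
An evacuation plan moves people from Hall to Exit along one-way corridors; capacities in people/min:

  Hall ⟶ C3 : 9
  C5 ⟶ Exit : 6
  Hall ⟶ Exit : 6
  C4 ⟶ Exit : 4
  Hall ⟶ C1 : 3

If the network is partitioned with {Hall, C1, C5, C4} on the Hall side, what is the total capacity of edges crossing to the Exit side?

Edges leaving {Hall, C1, C5, C4}: Hall→C3 (9), Hall→Exit (6), C5→Exit (6), C4→Exit (4).
Cut capacity = 9 + 6 + 6 + 4 = 25.

25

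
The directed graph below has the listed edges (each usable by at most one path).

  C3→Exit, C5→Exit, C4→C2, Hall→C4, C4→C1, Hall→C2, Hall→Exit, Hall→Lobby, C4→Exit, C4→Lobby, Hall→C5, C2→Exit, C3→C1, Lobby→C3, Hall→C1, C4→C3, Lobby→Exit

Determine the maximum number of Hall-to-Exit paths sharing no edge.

5

Assign every edge capacity 1; by Menger, the answer equals the max flow.
Path Hall→Exit (+1); total 1.
Path Hall→C4→Exit (+1); total 2.
Path Hall→C2→Exit (+1); total 3.
Path Hall→Lobby→Exit (+1); total 4.
Path Hall→C5→Exit (+1); total 5.
No residual Hall→Exit path; max flow = 5.
Certifying cut of size 5: {Hall→C2, Hall→C4, Hall→C5, Hall→Exit, Hall→Lobby}.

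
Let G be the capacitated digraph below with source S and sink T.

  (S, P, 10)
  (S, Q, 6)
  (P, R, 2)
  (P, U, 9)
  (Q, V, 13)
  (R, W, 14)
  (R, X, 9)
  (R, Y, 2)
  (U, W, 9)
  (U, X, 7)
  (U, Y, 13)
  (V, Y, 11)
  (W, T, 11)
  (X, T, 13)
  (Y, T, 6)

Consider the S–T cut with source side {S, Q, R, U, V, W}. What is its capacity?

63

Edges leaving {S, Q, R, U, V, W}: S→P (10), R→X (9), R→Y (2), U→X (7), U→Y (13), V→Y (11), W→T (11).
Cut capacity = 10 + 9 + 2 + 7 + 13 + 11 + 11 = 63.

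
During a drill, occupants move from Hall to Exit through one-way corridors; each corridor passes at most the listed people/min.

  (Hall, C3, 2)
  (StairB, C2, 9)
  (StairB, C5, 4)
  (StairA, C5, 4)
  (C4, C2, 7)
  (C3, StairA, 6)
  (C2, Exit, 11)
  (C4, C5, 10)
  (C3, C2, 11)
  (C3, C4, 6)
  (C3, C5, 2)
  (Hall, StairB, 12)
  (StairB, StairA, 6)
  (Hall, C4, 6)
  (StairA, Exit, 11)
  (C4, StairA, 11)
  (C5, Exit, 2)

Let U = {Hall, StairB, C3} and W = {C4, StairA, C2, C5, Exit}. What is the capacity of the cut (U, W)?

Edges leaving {Hall, StairB, C3}: Hall→C4 (6), StairB→StairA (6), StairB→C2 (9), StairB→C5 (4), C3→C4 (6), C3→StairA (6), C3→C2 (11), C3→C5 (2).
Cut capacity = 6 + 6 + 9 + 4 + 6 + 6 + 11 + 2 = 50.

50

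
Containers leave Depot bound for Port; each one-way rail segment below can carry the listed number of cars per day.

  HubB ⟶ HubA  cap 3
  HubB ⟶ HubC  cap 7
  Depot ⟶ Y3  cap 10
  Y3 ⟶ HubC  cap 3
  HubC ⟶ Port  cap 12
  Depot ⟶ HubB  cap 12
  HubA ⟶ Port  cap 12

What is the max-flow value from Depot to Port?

13

Augment Depot→Y3→HubC→Port: bottleneck 3, flow now 3.
Augment Depot→HubB→HubC→Port: bottleneck 7, flow now 10.
Augment Depot→HubB→HubA→Port: bottleneck 3, flow now 13.
No augmenting path remains; maximum flow = 13.
In the residual graph, reachable from Depot: {Depot, Y3, HubB}.
Min-cut edges: Y3→HubC (3), HubB→HubC (7), HubB→HubA (3); capacity 3 + 7 + 3 = 13.
This cut is saturated, so no flow can exceed 13.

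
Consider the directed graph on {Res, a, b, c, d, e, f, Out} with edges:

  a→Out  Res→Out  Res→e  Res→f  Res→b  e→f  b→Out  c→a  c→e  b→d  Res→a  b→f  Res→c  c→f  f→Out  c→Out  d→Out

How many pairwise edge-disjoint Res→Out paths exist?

Assign every edge capacity 1; by Menger, the answer equals the max flow.
Path Res→Out (+1); total 1.
Path Res→a→Out (+1); total 2.
Path Res→b→Out (+1); total 3.
Path Res→c→Out (+1); total 4.
Path Res→f→Out (+1); total 5.
No residual Res→Out path; max flow = 5.
Certifying cut of size 5: {Res→Out, Res→a, Res→b, Res→c, f→Out}.

5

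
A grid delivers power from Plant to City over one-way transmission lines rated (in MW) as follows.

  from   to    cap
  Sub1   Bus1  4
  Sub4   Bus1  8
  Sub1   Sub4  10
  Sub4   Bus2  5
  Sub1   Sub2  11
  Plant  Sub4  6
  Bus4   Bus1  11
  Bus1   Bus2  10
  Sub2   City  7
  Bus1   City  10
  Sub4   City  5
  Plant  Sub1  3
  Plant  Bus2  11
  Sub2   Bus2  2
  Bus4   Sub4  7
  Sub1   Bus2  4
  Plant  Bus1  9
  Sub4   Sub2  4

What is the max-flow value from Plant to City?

Augment Plant→Sub4→City: bottleneck 5, flow now 5.
Augment Plant→Bus1→City: bottleneck 9, flow now 14.
Augment Plant→Sub1→Bus1→City: bottleneck 1, flow now 15.
Augment Plant→Sub1→Sub2→City: bottleneck 2, flow now 17.
Augment Plant→Sub4→Sub2→City: bottleneck 1, flow now 18.
No augmenting path remains; maximum flow = 18.
In the residual graph, reachable from Plant: {Plant, Bus2}.
Min-cut edges: Plant→Sub1 (3), Plant→Sub4 (6), Plant→Bus1 (9); capacity 3 + 6 + 9 = 18.
This cut is saturated, so no flow can exceed 18.

18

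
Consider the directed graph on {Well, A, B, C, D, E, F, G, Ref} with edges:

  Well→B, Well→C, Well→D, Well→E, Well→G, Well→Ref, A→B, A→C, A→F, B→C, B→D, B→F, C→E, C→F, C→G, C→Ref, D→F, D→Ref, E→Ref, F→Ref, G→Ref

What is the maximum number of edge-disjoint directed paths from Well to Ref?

6

Assign every edge capacity 1; by Menger, the answer equals the max flow.
Path Well→Ref (+1); total 1.
Path Well→C→Ref (+1); total 2.
Path Well→D→Ref (+1); total 3.
Path Well→E→Ref (+1); total 4.
Path Well→G→Ref (+1); total 5.
Path Well→B→F→Ref (+1); total 6.
No residual Well→Ref path; max flow = 6.
Certifying cut of size 6: {Well→B, Well→C, Well→D, Well→E, Well→G, Well→Ref}.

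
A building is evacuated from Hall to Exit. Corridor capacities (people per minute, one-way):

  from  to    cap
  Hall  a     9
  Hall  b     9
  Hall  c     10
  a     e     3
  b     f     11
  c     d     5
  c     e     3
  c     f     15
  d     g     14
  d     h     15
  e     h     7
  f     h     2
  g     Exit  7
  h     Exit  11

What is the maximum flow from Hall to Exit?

13

Augment Hall→a→e→h→Exit: bottleneck 3, flow now 3.
Augment Hall→b→f→h→Exit: bottleneck 2, flow now 5.
Augment Hall→c→d→g→Exit: bottleneck 5, flow now 10.
Augment Hall→c→e→h→Exit: bottleneck 3, flow now 13.
No augmenting path remains; maximum flow = 13.
In the residual graph, reachable from Hall: {Hall, a, b, c, f}.
Min-cut edges: a→e (3), c→d (5), c→e (3), f→h (2); capacity 3 + 5 + 3 + 2 = 13.
This cut is saturated, so no flow can exceed 13.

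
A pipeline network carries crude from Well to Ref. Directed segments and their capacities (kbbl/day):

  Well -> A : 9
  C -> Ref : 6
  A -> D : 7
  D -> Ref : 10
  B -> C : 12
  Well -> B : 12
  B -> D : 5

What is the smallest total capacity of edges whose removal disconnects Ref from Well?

16

Augment Well→A→D→Ref: bottleneck 7, flow now 7.
Augment Well→B→C→Ref: bottleneck 6, flow now 13.
Augment Well→B→D→Ref: bottleneck 3, flow now 16.
No augmenting path remains; maximum flow = 16.
By max-flow min-cut, the minimum cut capacity equals the max flow.
In the residual graph, reachable from Well: {Well, A, B, C, D}.
Min-cut edges: C→Ref (6), D→Ref (10); capacity 6 + 10 = 16.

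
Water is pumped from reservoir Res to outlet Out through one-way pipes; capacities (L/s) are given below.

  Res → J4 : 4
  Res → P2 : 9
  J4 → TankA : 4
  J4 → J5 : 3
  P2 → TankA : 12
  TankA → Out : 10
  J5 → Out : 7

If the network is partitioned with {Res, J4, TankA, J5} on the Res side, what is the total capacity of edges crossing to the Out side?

Edges leaving {Res, J4, TankA, J5}: Res→P2 (9), TankA→Out (10), J5→Out (7).
Cut capacity = 9 + 10 + 7 = 26.

26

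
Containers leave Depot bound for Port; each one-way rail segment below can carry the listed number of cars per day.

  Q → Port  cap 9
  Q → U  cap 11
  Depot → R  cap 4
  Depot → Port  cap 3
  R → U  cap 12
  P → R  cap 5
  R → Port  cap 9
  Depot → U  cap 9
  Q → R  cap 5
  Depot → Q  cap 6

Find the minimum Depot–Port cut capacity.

Augment Depot→Port: bottleneck 3, flow now 3.
Augment Depot→Q→Port: bottleneck 6, flow now 9.
Augment Depot→R→Port: bottleneck 4, flow now 13.
No augmenting path remains; maximum flow = 13.
By max-flow min-cut, the minimum cut capacity equals the max flow.
In the residual graph, reachable from Depot: {Depot, U}.
Min-cut edges: Depot→Q (6), Depot→R (4), Depot→Port (3); capacity 6 + 4 + 3 = 13.

13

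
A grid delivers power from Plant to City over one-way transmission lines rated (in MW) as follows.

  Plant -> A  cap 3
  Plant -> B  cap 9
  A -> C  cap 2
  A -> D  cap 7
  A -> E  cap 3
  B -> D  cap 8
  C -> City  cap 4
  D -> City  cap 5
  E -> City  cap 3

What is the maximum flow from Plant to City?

8

Augment Plant→A→C→City: bottleneck 2, flow now 2.
Augment Plant→A→D→City: bottleneck 1, flow now 3.
Augment Plant→B→D→City: bottleneck 4, flow now 7.
Augment Plant→B→D→A→E→City: bottleneck 1, flow now 8. (uses reverse residual edge)
No augmenting path remains; maximum flow = 8.
In the residual graph, reachable from Plant: {Plant, B, D}.
Min-cut edges: Plant→A (3), D→City (5); capacity 3 + 5 = 8.
This cut is saturated, so no flow can exceed 8.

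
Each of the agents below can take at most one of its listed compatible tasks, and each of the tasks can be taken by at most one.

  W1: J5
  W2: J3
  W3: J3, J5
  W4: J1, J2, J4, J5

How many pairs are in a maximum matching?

Unit-capacity flow: source→left, listed edges, right→sink; max matching = max flow.
Augmenting path W1→J5 (+1); matched 1.
Augmenting path W2→J3 (+1); matched 2.
Augmenting path W4→J1 (+1); matched 3.
No augmenting path remains; maximum matching = 3.
König certificate: {W4, J3, J5} is a vertex cover of size 3 (every listed pair touches it), so no matching can be larger.

3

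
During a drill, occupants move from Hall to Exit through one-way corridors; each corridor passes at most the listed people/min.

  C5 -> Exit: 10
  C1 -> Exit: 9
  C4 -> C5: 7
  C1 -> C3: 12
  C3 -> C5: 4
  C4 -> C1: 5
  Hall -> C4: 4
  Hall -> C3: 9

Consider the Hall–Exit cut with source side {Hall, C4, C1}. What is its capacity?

37

Edges leaving {Hall, C4, C1}: Hall→C3 (9), C4→C5 (7), C1→C3 (12), C1→Exit (9).
Cut capacity = 9 + 7 + 12 + 9 = 37.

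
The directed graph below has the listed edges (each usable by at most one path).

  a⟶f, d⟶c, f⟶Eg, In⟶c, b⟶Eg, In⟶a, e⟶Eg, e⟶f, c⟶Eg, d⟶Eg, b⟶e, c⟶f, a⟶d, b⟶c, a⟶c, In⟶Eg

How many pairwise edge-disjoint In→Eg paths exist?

3

Assign every edge capacity 1; by Menger, the answer equals the max flow.
Path In→Eg (+1); total 1.
Path In→c→Eg (+1); total 2.
Path In→a→d→Eg (+1); total 3.
No residual In→Eg path; max flow = 3.
Certifying cut of size 3: {In→Eg, In→a, In→c}.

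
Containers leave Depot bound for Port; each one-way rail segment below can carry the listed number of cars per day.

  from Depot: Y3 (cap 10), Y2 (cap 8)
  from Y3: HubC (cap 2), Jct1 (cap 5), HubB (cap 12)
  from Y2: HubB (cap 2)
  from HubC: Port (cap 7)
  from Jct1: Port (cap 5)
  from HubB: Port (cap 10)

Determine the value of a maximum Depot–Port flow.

12

Augment Depot→Y3→HubC→Port: bottleneck 2, flow now 2.
Augment Depot→Y3→Jct1→Port: bottleneck 5, flow now 7.
Augment Depot→Y3→HubB→Port: bottleneck 3, flow now 10.
Augment Depot→Y2→HubB→Port: bottleneck 2, flow now 12.
No augmenting path remains; maximum flow = 12.
In the residual graph, reachable from Depot: {Depot, Y2}.
Min-cut edges: Depot→Y3 (10), Y2→HubB (2); capacity 10 + 2 = 12.
This cut is saturated, so no flow can exceed 12.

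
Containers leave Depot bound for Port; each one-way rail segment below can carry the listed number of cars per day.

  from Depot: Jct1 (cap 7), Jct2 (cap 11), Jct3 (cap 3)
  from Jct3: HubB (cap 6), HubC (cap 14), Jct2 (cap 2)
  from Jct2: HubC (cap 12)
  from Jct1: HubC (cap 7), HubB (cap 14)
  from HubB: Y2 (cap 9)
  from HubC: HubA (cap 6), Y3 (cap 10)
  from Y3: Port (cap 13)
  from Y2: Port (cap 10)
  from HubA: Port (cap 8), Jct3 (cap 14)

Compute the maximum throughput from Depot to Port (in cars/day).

Augment Depot→Jct3→HubB→Y2→Port: bottleneck 3, flow now 3.
Augment Depot→Jct2→HubC→Y3→Port: bottleneck 10, flow now 13.
Augment Depot→Jct2→HubC→HubA→Port: bottleneck 1, flow now 14.
Augment Depot→Jct1→HubB→Y2→Port: bottleneck 6, flow now 20.
Augment Depot→Jct1→HubC→HubA→Port: bottleneck 1, flow now 21.
No augmenting path remains; maximum flow = 21.
In the residual graph, reachable from Depot: {Depot}.
Min-cut edges: Depot→Jct3 (3), Depot→Jct2 (11), Depot→Jct1 (7); capacity 3 + 11 + 7 = 21.
This cut is saturated, so no flow can exceed 21.

21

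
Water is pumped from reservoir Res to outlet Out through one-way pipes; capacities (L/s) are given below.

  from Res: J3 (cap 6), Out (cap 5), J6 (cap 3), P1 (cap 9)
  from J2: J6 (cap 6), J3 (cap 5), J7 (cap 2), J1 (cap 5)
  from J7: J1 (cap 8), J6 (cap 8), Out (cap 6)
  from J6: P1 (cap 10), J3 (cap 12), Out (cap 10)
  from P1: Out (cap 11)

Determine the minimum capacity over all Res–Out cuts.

Augment Res→Out: bottleneck 5, flow now 5.
Augment Res→J6→Out: bottleneck 3, flow now 8.
Augment Res→P1→Out: bottleneck 9, flow now 17.
No augmenting path remains; maximum flow = 17.
By max-flow min-cut, the minimum cut capacity equals the max flow.
In the residual graph, reachable from Res: {Res, J3}.
Min-cut edges: Res→J6 (3), Res→P1 (9), Res→Out (5); capacity 3 + 9 + 5 = 17.

17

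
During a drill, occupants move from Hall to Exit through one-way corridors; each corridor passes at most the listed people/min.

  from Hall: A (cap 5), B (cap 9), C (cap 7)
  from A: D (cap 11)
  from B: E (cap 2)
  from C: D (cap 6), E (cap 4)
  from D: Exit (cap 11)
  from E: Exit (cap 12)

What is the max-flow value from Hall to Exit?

Augment Hall→A→D→Exit: bottleneck 5, flow now 5.
Augment Hall→B→E→Exit: bottleneck 2, flow now 7.
Augment Hall→C→D→Exit: bottleneck 6, flow now 13.
Augment Hall→C→E→Exit: bottleneck 1, flow now 14.
No augmenting path remains; maximum flow = 14.
In the residual graph, reachable from Hall: {Hall, B}.
Min-cut edges: Hall→A (5), Hall→C (7), B→E (2); capacity 5 + 7 + 2 = 14.
This cut is saturated, so no flow can exceed 14.

14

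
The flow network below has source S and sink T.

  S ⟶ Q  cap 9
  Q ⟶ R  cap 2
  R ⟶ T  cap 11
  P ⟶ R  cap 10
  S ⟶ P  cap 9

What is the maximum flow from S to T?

Augment S→P→R→T: bottleneck 9, flow now 9.
Augment S→Q→R→T: bottleneck 2, flow now 11.
No augmenting path remains; maximum flow = 11.
In the residual graph, reachable from S: {S, Q}.
Min-cut edges: S→P (9), Q→R (2); capacity 9 + 2 = 11.
This cut is saturated, so no flow can exceed 11.

11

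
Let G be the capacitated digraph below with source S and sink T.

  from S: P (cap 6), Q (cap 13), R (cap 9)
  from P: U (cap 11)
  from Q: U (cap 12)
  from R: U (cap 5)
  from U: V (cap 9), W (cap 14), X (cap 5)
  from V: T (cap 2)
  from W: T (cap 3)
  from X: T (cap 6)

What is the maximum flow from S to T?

10

Augment S→P→U→V→T: bottleneck 2, flow now 2.
Augment S→P→U→W→T: bottleneck 3, flow now 5.
Augment S→P→U→X→T: bottleneck 1, flow now 6.
Augment S→Q→U→X→T: bottleneck 4, flow now 10.
No augmenting path remains; maximum flow = 10.
In the residual graph, reachable from S: {S, P, Q, R, U, V, W}.
Min-cut edges: U→X (5), V→T (2), W→T (3); capacity 5 + 2 + 3 = 10.
This cut is saturated, so no flow can exceed 10.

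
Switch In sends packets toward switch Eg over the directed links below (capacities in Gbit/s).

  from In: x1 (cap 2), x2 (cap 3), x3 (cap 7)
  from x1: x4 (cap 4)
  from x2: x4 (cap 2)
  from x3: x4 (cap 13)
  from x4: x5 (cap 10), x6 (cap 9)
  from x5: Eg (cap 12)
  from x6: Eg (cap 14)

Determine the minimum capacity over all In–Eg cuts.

11

Augment In→x1→x4→x5→Eg: bottleneck 2, flow now 2.
Augment In→x2→x4→x5→Eg: bottleneck 2, flow now 4.
Augment In→x3→x4→x5→Eg: bottleneck 6, flow now 10.
Augment In→x3→x4→x6→Eg: bottleneck 1, flow now 11.
No augmenting path remains; maximum flow = 11.
By max-flow min-cut, the minimum cut capacity equals the max flow.
In the residual graph, reachable from In: {In, x2}.
Min-cut edges: In→x1 (2), In→x3 (7), x2→x4 (2); capacity 2 + 7 + 2 = 11.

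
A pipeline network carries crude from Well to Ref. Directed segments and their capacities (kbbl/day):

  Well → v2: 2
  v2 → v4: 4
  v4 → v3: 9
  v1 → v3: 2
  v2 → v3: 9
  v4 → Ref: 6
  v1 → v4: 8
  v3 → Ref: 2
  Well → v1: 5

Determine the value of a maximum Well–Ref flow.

7

Augment Well→v1→v3→Ref: bottleneck 2, flow now 2.
Augment Well→v1→v4→Ref: bottleneck 3, flow now 5.
Augment Well→v2→v4→Ref: bottleneck 2, flow now 7.
No augmenting path remains; maximum flow = 7.
In the residual graph, reachable from Well: {Well}.
Min-cut edges: Well→v1 (5), Well→v2 (2); capacity 5 + 2 = 7.
This cut is saturated, so no flow can exceed 7.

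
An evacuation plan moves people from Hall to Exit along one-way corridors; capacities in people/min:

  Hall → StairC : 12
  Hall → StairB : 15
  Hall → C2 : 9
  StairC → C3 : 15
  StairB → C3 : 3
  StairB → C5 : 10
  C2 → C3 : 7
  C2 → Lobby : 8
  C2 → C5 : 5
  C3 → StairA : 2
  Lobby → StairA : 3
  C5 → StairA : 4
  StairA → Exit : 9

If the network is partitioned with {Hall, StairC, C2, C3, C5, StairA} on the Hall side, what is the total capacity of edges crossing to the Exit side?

32

Edges leaving {Hall, StairC, C2, C3, C5, StairA}: Hall→StairB (15), C2→Lobby (8), StairA→Exit (9).
Cut capacity = 15 + 8 + 9 = 32.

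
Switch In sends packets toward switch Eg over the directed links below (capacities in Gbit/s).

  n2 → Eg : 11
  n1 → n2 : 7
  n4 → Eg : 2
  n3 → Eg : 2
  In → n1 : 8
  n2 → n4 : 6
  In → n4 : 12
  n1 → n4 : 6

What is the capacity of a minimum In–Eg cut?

9

Augment In→n4→Eg: bottleneck 2, flow now 2.
Augment In→n1→n2→Eg: bottleneck 7, flow now 9.
No augmenting path remains; maximum flow = 9.
By max-flow min-cut, the minimum cut capacity equals the max flow.
In the residual graph, reachable from In: {In, n1, n4}.
Min-cut edges: n1→n2 (7), n4→Eg (2); capacity 7 + 2 = 9.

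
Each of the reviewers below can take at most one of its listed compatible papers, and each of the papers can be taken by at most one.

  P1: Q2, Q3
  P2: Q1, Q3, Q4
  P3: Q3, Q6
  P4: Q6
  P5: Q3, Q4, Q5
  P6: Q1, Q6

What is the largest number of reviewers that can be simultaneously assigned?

Unit-capacity flow: source→left, listed edges, right→sink; max matching = max flow.
Augmenting path P1→Q2 (+1); matched 1.
Augmenting path P2→Q1 (+1); matched 2.
Augmenting path P3→Q3 (+1); matched 3.
Augmenting path P4→Q6 (+1); matched 4.
Augmenting path P5→Q4 (+1); matched 5.
Augmenting path P6→Q1→P2→Q4→P5→Q5 (+1); matched 6.
No augmenting path remains; maximum matching = 6.
König certificate: {P1, P2, P3, P4, P5, P6} is a vertex cover of size 6 (every listed pair touches it), so no matching can be larger.

6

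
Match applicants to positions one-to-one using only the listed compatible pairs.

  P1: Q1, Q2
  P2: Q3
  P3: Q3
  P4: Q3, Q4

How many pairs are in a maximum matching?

3

Unit-capacity flow: source→left, listed edges, right→sink; max matching = max flow.
Augmenting path P1→Q1 (+1); matched 1.
Augmenting path P2→Q3 (+1); matched 2.
Augmenting path P4→Q4 (+1); matched 3.
No augmenting path remains; maximum matching = 3.
König certificate: {P1, P4, Q3} is a vertex cover of size 3 (every listed pair touches it), so no matching can be larger.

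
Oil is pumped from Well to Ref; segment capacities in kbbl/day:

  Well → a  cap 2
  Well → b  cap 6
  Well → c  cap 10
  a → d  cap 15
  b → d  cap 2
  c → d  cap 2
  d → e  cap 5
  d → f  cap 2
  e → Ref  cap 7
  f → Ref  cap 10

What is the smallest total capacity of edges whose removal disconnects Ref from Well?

Augment Well→a→d→e→Ref: bottleneck 2, flow now 2.
Augment Well→b→d→e→Ref: bottleneck 2, flow now 4.
Augment Well→c→d→e→Ref: bottleneck 1, flow now 5.
Augment Well→c→d→f→Ref: bottleneck 1, flow now 6.
No augmenting path remains; maximum flow = 6.
By max-flow min-cut, the minimum cut capacity equals the max flow.
In the residual graph, reachable from Well: {Well, b, c}.
Min-cut edges: Well→a (2), b→d (2), c→d (2); capacity 2 + 2 + 2 = 6.

6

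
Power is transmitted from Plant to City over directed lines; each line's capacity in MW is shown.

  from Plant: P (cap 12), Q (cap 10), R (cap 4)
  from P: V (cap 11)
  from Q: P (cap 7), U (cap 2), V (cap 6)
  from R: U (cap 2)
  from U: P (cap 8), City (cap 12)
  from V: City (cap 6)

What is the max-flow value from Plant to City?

10

Augment Plant→P→V→City: bottleneck 6, flow now 6.
Augment Plant→Q→U→City: bottleneck 2, flow now 8.
Augment Plant→R→U→City: bottleneck 2, flow now 10.
No augmenting path remains; maximum flow = 10.
In the residual graph, reachable from Plant: {Plant, P, Q, R, V}.
Min-cut edges: Q→U (2), R→U (2), V→City (6); capacity 2 + 2 + 6 = 10.
This cut is saturated, so no flow can exceed 10.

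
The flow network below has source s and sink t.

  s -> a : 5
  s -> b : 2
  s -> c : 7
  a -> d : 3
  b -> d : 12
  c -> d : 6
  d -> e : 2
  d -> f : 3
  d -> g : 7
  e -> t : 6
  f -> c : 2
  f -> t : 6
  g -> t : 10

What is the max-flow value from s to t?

Augment s→a→d→e→t: bottleneck 2, flow now 2.
Augment s→a→d→f→t: bottleneck 1, flow now 3.
Augment s→b→d→f→t: bottleneck 2, flow now 5.
Augment s→c→d→g→t: bottleneck 6, flow now 11.
No augmenting path remains; maximum flow = 11.
In the residual graph, reachable from s: {s, a, c}.
Min-cut edges: s→b (2), a→d (3), c→d (6); capacity 2 + 3 + 6 = 11.
This cut is saturated, so no flow can exceed 11.

11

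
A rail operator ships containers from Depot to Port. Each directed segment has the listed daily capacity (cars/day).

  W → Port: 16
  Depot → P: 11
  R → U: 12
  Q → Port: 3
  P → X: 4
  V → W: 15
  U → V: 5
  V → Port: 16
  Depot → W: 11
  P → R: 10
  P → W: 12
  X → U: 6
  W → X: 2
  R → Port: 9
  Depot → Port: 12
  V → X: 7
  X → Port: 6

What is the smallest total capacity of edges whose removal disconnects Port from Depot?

Augment Depot→Port: bottleneck 12, flow now 12.
Augment Depot→W→Port: bottleneck 11, flow now 23.
Augment Depot→P→R→Port: bottleneck 9, flow now 32.
Augment Depot→P→W→Port: bottleneck 2, flow now 34.
No augmenting path remains; maximum flow = 34.
By max-flow min-cut, the minimum cut capacity equals the max flow.
In the residual graph, reachable from Depot: {Depot}.
Min-cut edges: Depot→P (11), Depot→W (11), Depot→Port (12); capacity 11 + 11 + 12 = 34.

34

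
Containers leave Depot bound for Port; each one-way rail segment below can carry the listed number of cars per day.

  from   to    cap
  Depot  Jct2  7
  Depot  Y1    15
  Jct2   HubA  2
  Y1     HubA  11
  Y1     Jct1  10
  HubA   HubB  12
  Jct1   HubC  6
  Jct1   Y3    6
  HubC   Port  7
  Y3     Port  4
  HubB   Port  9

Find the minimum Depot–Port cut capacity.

17

Augment Depot→Jct2→HubA→HubB→Port: bottleneck 2, flow now 2.
Augment Depot→Y1→HubA→HubB→Port: bottleneck 7, flow now 9.
Augment Depot→Y1→Jct1→HubC→Port: bottleneck 6, flow now 15.
Augment Depot→Y1→Jct1→Y3→Port: bottleneck 2, flow now 17.
No augmenting path remains; maximum flow = 17.
By max-flow min-cut, the minimum cut capacity equals the max flow.
In the residual graph, reachable from Depot: {Depot, Jct2}.
Min-cut edges: Depot→Y1 (15), Jct2→HubA (2); capacity 15 + 2 = 17.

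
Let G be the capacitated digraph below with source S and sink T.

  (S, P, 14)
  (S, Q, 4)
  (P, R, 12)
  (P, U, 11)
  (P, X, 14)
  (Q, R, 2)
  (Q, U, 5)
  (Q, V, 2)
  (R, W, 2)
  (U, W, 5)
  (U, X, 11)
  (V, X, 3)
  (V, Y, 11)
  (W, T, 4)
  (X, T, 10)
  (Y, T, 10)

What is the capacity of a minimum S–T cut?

16

Augment S→P→X→T: bottleneck 10, flow now 10.
Augment S→P→R→W→T: bottleneck 2, flow now 12.
Augment S→P→U→W→T: bottleneck 2, flow now 14.
Augment S→Q→V→Y→T: bottleneck 2, flow now 16.
No augmenting path remains; maximum flow = 16.
By max-flow min-cut, the minimum cut capacity equals the max flow.
In the residual graph, reachable from S: {S, P, Q, R, U, W, X}.
Min-cut edges: Q→V (2), W→T (4), X→T (10); capacity 2 + 4 + 10 = 16.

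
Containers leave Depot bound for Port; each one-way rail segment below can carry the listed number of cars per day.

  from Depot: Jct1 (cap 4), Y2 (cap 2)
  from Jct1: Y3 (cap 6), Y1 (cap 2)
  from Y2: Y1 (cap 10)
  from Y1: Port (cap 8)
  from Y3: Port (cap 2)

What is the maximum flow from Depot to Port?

Augment Depot→Jct1→Y1→Port: bottleneck 2, flow now 2.
Augment Depot→Jct1→Y3→Port: bottleneck 2, flow now 4.
Augment Depot→Y2→Y1→Port: bottleneck 2, flow now 6.
No augmenting path remains; maximum flow = 6.
In the residual graph, reachable from Depot: {Depot}.
Min-cut edges: Depot→Jct1 (4), Depot→Y2 (2); capacity 4 + 2 = 6.
This cut is saturated, so no flow can exceed 6.

6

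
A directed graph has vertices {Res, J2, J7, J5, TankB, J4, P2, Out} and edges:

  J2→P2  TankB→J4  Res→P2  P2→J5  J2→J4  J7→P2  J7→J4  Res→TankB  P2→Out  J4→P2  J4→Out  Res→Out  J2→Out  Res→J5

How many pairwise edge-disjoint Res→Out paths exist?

3

Assign every edge capacity 1; by Menger, the answer equals the max flow.
Path Res→Out (+1); total 1.
Path Res→P2→Out (+1); total 2.
Path Res→TankB→J4→Out (+1); total 3.
No residual Res→Out path; max flow = 3.
Certifying cut of size 3: {Res→Out, Res→P2, Res→TankB}.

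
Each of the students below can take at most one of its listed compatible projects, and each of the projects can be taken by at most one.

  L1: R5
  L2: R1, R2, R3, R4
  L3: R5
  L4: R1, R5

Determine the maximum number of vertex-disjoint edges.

3

Unit-capacity flow: source→left, listed edges, right→sink; max matching = max flow.
Augmenting path L1→R5 (+1); matched 1.
Augmenting path L2→R1 (+1); matched 2.
Augmenting path L4→R1→L2→R2 (+1); matched 3.
No augmenting path remains; maximum matching = 3.
König certificate: {L2, L4, R5} is a vertex cover of size 3 (every listed pair touches it), so no matching can be larger.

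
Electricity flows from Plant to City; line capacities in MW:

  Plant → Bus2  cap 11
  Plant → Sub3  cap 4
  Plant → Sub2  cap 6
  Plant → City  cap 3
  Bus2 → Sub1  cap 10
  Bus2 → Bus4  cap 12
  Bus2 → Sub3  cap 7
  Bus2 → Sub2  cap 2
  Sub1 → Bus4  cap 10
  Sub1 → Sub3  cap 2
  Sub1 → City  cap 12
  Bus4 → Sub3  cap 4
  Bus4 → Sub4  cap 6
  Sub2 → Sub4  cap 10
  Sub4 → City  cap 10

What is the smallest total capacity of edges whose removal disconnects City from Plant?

Augment Plant→City: bottleneck 3, flow now 3.
Augment Plant→Bus2→Sub1→City: bottleneck 10, flow now 13.
Augment Plant→Sub2→Sub4→City: bottleneck 6, flow now 19.
Augment Plant→Bus2→Bus4→Sub4→City: bottleneck 1, flow now 20.
No augmenting path remains; maximum flow = 20.
By max-flow min-cut, the minimum cut capacity equals the max flow.
In the residual graph, reachable from Plant: {Plant, Sub3}.
Min-cut edges: Plant→Bus2 (11), Plant→Sub2 (6), Plant→City (3); capacity 11 + 6 + 3 = 20.

20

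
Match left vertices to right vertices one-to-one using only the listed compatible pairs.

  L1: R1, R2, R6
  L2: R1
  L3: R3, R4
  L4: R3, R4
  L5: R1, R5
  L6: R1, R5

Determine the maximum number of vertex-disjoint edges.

5

Unit-capacity flow: source→left, listed edges, right→sink; max matching = max flow.
Augmenting path L1→R1 (+1); matched 1.
Augmenting path L3→R3 (+1); matched 2.
Augmenting path L4→R4 (+1); matched 3.
Augmenting path L5→R5 (+1); matched 4.
Augmenting path L2→R1→L1→R2 (+1); matched 5.
No augmenting path remains; maximum matching = 5.
König certificate: {L1, L3, L4, R1, R5} is a vertex cover of size 5 (every listed pair touches it), so no matching can be larger.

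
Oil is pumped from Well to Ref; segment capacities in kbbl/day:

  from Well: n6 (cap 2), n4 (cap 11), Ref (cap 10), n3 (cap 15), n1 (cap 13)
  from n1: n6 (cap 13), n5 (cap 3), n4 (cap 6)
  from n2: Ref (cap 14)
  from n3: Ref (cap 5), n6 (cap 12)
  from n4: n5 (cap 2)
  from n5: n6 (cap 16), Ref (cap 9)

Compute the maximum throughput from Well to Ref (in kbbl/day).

Augment Well→Ref: bottleneck 10, flow now 10.
Augment Well→n3→Ref: bottleneck 5, flow now 15.
Augment Well→n1→n5→Ref: bottleneck 3, flow now 18.
Augment Well→n4→n5→Ref: bottleneck 2, flow now 20.
No augmenting path remains; maximum flow = 20.
In the residual graph, reachable from Well: {Well, n1, n3, n4, n6}.
Min-cut edges: Well→Ref (10), n1→n5 (3), n3→Ref (5), n4→n5 (2); capacity 10 + 3 + 5 + 2 = 20.
This cut is saturated, so no flow can exceed 20.

20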